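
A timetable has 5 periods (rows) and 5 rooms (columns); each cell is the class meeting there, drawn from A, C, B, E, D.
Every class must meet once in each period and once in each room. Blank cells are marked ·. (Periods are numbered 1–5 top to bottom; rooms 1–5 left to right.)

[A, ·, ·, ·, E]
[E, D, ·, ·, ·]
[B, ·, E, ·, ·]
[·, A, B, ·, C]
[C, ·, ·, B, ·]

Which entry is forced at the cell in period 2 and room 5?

B

Period 3, room 2: period 3 has {B, E} and room 2 has {A, D}, leaving only C.
Period 1, room 2: period 1 has {A, E} and room 2 has {A, C, D}, leaving only B.
Period 4, room 1: period 4 has {A, C, B} and room 1 has {A, C, B, E}, leaving only D.
Period 4, room 4: period 4 has {A, C, B, D} and room 4 has {B}, leaving only E.
Period 5, room 2: period 5 has {C, B} and room 2 has {A, C, B, D}, leaving only E.
Period 2, room 5 is narrowed to {A, B}.
If it were A, then period 2, room 4 would be left with no valid symbol.
So period 2, room 5 must be B.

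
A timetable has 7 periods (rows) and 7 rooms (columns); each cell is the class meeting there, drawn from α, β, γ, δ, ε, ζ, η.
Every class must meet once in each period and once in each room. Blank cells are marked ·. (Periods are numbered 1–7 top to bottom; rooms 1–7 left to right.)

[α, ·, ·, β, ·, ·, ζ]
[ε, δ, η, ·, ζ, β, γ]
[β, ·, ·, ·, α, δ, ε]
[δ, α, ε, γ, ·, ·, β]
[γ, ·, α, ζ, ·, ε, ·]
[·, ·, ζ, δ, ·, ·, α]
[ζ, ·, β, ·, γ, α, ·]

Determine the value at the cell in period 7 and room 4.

Period 2, room 4: period 2 has {β, γ, δ, ε, ζ, η} and room 4 has {β, γ, δ, ζ}, leaving only α.
Period 3, room 3: period 3 has {α, β, δ, ε} and room 3 has {α, β, ε, ζ, η}, leaving only γ.
Period 1, room 3: period 1 has {α, β, ζ} and room 3 has {α, β, γ, ε, ζ, η}, leaving only δ.
Period 3, room 4: period 3 has {α, β, γ, δ, ε} and room 4 has {α, β, γ, δ, ζ}, leaving only η.
Period 7 already has {α, β, γ, ζ} and room 4 already has {α, β, γ, δ, ζ, η}, so period 7, room 4 must be ε.

ε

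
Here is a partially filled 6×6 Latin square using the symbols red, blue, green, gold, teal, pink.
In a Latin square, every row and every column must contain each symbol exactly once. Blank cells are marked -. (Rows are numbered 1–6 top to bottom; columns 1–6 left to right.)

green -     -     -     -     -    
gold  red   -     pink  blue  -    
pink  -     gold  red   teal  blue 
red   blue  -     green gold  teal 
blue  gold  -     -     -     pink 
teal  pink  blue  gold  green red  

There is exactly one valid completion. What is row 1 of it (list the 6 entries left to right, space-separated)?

green teal red blue pink gold

Row 1, column 2: row 1 has {green} and column 2 has {red, blue, gold, pink}, leaving only teal.
Row 1, column 4: row 1 has {green, teal} and column 4 has {red, green, gold, pink}, leaving only blue.
Row 1, column 6: row 1 has {blue, green, teal} and column 6 has {red, blue, teal, pink}, leaving only gold.
Row 2, column 6: row 2 has {red, blue, gold, pink} and column 6 has {red, blue, gold, teal, pink}, leaving only green.
Row 2, column 3: row 2 has {red, blue, green, gold, pink} and column 3 has {blue, gold}, leaving only teal.
Row 3, column 2: row 3 has {red, blue, gold, teal, pink} and column 2 has {red, blue, gold, teal, pink}, leaving only green.
Row 4, column 3: row 4 has {red, blue, green, gold, teal} and column 3 has {blue, gold, teal}, leaving only pink.
Row 1, column 3: row 1 has {blue, green, gold, teal} and column 3 has {blue, gold, teal, pink}, leaving only red.
Row 1, column 5: row 1 has {red, blue, green, gold, teal} and column 5 has {blue, green, gold, teal}, leaving only pink.
So row 1 reads: green teal red blue pink gold.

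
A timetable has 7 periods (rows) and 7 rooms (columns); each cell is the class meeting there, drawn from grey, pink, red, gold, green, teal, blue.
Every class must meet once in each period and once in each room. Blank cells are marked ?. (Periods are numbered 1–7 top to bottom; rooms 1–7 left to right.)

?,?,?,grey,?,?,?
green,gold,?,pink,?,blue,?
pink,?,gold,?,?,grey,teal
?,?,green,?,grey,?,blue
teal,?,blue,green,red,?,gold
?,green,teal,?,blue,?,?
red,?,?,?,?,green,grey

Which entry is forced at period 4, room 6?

teal

Period 2, room 5: period 2 has {pink, gold, green, blue} and room 5 has {grey, red, blue}, leaving only teal.
Period 2, room 7: period 2 has {pink, gold, green, teal, blue} and room 7 has {grey, gold, teal, blue}, leaving only red.
Period 2, room 3: period 2 has {pink, red, gold, green, teal, blue} and room 3 has {gold, green, teal, blue}, leaving only grey.
Period 3, room 5: period 3 has {grey, pink, gold, teal} and room 5 has {grey, red, teal, blue}, leaving only green.
Period 4, room 1: period 4 has {grey, green, blue} and room 1 has {pink, red, green, teal}, leaving only gold.
Period 1, room 1: period 1 has {grey} and room 1 has {pink, red, gold, green, teal}, leaving only blue.
Period 5, room 6: period 5 has {red, gold, green, teal, blue} and room 6 has {grey, green, blue}, leaving only pink.
Period 5, room 2: period 5 has {pink, red, gold, green, teal, blue} and room 2 has {gold, green}, leaving only grey.
Period 6, room 1: period 6 has {green, teal, blue} and room 1 has {pink, red, gold, green, teal, blue}, leaving only grey.
Period 6, room 7: period 6 has {grey, green, teal, blue} and room 7 has {grey, red, gold, teal, blue}, leaving only pink.
Period 1, room 7: period 1 has {grey, blue} and room 7 has {grey, pink, red, gold, teal, blue}, leaving only green.
Period 7, room 3: period 7 has {grey, red, green} and room 3 has {grey, gold, green, teal, blue}, leaving only pink.
Period 1, room 3: period 1 has {grey, green, blue} and room 3 has {grey, pink, gold, green, teal, blue}, leaving only red.
Period 7, room 5: period 7 has {grey, pink, red, green} and room 5 has {grey, red, green, teal, blue}, leaving only gold.
Period 1, room 5: period 1 has {grey, red, green, blue} and room 5 has {grey, red, gold, green, teal, blue}, leaving only pink.
Period 1, room 2: period 1 has {grey, pink, red, green, blue} and room 2 has {grey, gold, green}, leaving only teal.
Period 1, room 6: period 1 has {grey, pink, red, green, teal, blue} and room 6 has {grey, pink, green, blue}, leaving only gold.
Period 6, room 6: period 6 has {grey, pink, green, teal, blue} and room 6 has {grey, pink, gold, green, blue}, leaving only red.
Period 4 already has {grey, gold, green, blue} and room 6 already has {grey, pink, red, gold, green, blue}, so period 4, room 6 must be teal.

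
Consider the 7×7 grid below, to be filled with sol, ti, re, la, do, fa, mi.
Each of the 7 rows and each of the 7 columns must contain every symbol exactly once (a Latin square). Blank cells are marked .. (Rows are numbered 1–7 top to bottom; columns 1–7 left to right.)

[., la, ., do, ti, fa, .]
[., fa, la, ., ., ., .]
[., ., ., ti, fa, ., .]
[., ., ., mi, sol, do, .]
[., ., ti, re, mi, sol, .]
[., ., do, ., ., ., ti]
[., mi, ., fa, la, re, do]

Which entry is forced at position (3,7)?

Row 2, column 4: row 2 has {la, fa} and column 4 has {ti, re, do, fa, mi}, leaving only sol.
Row 5, column 2: row 5 has {sol, ti, re, mi} and column 2 has {la, fa, mi}, leaving only do.
Row 6, column 4: row 6 has {ti, do} and column 4 has {sol, ti, re, do, fa, mi}, leaving only la.
Row 6, column 5: row 6 has {ti, la, do} and column 5 has {sol, ti, la, fa, mi}, leaving only re.
Row 2, column 5: row 2 has {sol, la, fa} and column 5 has {sol, ti, re, la, fa, mi}, leaving only do.
Row 6, column 2: row 6 has {ti, re, la, do} and column 2 has {la, do, fa, mi}, leaving only sol.
Row 3, column 2: row 3 has {ti, fa} and column 2 has {sol, la, do, fa, mi}, leaving only re.
Row 4, column 2: row 4 has {sol, do, mi} and column 2 has {sol, re, la, do, fa, mi}, leaving only ti.
Row 6, column 6: row 6 has {sol, ti, re, la, do} and column 6 has {sol, re, do, fa}, leaving only mi.
Row 2, column 6: row 2 has {sol, la, do, fa} and column 6 has {sol, re, do, fa, mi}, leaving only ti.
Row 3, column 6: row 3 has {ti, re, fa} and column 6 has {sol, ti, re, do, fa, mi}, leaving only la.
Row 6, column 1: row 6 has {sol, ti, re, la, do, mi} and column 1 has {}, leaving only fa.
Row 5, column 1: row 5 has {sol, ti, re, do, mi} and column 1 has {fa}, leaving only la.
Row 4, column 1: row 4 has {sol, ti, do, mi} and column 1 has {la, fa}, leaving only re.
Row 2, column 1: row 2 has {sol, ti, la, do, fa} and column 1 has {re, la, fa}, leaving only mi.
Row 1, column 1: row 1 has {ti, la, do, fa} and column 1 has {re, la, fa, mi}, leaving only sol.
Row 2, column 7: row 2 has {sol, ti, la, do, fa, mi} and column 7 has {ti, do}, leaving only re.
Row 1, column 7: row 1 has {sol, ti, la, do, fa} and column 7 has {ti, re, do}, leaving only mi.
Row 3 already has {ti, re, la, fa} and column 7 already has {ti, re, do, mi}, so row 3, column 7 must be sol.

sol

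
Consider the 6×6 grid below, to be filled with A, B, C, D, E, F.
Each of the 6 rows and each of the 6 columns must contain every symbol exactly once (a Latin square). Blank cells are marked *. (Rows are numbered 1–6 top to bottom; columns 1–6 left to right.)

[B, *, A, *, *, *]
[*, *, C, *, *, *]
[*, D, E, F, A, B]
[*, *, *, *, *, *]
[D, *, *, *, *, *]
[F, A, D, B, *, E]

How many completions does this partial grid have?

Row 1, column 2: eliminating its row and column leaves {C, E, F}.
Row 1, column 4: eliminating its row and column leaves {C, D, E}.
Row 1, column 5: eliminating its row and column leaves {C, D, E, F}.
Row 1, column 6: eliminating its row and column leaves {C, D, F}.
Row 2, column 1: eliminating its row and column leaves {A, E}.
Row 2, column 2: eliminating its row and column leaves {B, E, F}.
Row 2, column 4: eliminating its row and column leaves {A, D, E}.
Row 2, column 5: eliminating its row and column leaves {B, D, E, F}.
Row 2, column 6: eliminating its row and column leaves {A, D, F}.
Row 3, column 1: eliminating its row and column leaves {C}.
Row 4, column 1: eliminating its row and column leaves {A, C, E}.
Row 4, column 2: eliminating its row and column leaves {B, C, E, F}.
Row 4, column 3: eliminating its row and column leaves {B, F}.
Row 4, column 4: eliminating its row and column leaves {A, C, D, E}.
Row 4, column 5: eliminating its row and column leaves {B, C, D, E, F}.
Row 4, column 6: eliminating its row and column leaves {A, C, D, F}.
Row 5, column 2: eliminating its row and column leaves {B, C, E, F}.
Row 5, column 3: eliminating its row and column leaves {B, F}.
Row 5, column 4: eliminating its row and column leaves {A, C, E}.
Row 5, column 5: eliminating its row and column leaves {B, C, E, F}.
Row 5, column 6: eliminating its row and column leaves {A, C, F}.
Row 6, column 5: eliminating its row and column leaves {C}.
Enumerating the assignments across these blanks that avoid any row or column repeat gives 60 completions.

60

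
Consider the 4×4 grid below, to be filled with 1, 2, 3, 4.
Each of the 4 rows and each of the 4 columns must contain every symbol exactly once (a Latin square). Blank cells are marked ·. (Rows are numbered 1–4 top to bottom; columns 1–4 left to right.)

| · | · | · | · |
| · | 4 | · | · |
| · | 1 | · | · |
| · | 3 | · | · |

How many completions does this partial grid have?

Row 1, column 1: eliminating its row and column leaves {1, 2, 3, 4}.
Row 1, column 2: eliminating its row and column leaves {2}.
Row 1, column 3: eliminating its row and column leaves {1, 2, 3, 4}.
Row 1, column 4: eliminating its row and column leaves {1, 2, 3, 4}.
Row 2, column 1: eliminating its row and column leaves {1, 2, 3}.
Row 2, column 3: eliminating its row and column leaves {1, 2, 3}.
Row 2, column 4: eliminating its row and column leaves {1, 2, 3}.
Row 3, column 1: eliminating its row and column leaves {2, 3, 4}.
Row 3, column 3: eliminating its row and column leaves {2, 3, 4}.
Row 3, column 4: eliminating its row and column leaves {2, 3, 4}.
Row 4, column 1: eliminating its row and column leaves {1, 2, 4}.
Row 4, column 3: eliminating its row and column leaves {1, 2, 4}.
Row 4, column 4: eliminating its row and column leaves {1, 2, 4}.
Enumerating the assignments across these blanks that avoid any row or column repeat gives 24 completions.

24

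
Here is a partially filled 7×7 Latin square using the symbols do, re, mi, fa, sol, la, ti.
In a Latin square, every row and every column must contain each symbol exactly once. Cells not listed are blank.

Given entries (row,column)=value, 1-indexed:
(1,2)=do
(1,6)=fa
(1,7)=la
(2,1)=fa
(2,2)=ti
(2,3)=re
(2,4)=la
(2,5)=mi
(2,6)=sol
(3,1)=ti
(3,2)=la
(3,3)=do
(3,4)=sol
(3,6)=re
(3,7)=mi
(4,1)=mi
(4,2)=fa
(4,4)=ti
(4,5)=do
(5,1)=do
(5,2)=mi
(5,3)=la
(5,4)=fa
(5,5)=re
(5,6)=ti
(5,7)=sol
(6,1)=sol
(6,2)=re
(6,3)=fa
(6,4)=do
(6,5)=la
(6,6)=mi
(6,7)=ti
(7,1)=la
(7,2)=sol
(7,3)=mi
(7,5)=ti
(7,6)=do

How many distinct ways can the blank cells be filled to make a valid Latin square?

Row 1, column 1: eliminating its row and column leaves {re}.
Row 1, column 3: eliminating its row and column leaves {sol, ti}.
Row 1, column 4: eliminating its row and column leaves {re, mi}.
Row 1, column 5: eliminating its row and column leaves {sol}.
Row 2, column 7: eliminating its row and column leaves {do}.
Row 3, column 5: eliminating its row and column leaves {fa}.
Row 4, column 3: eliminating its row and column leaves {sol}.
Row 4, column 6: eliminating its row and column leaves {la}.
Row 4, column 7: eliminating its row and column leaves {re}.
Row 7, column 4: eliminating its row and column leaves {re}.
Row 7, column 7: eliminating its row and column leaves {re, fa}.
Only one assignment across all blanks avoids any row or column repeat, giving 1 completion.

1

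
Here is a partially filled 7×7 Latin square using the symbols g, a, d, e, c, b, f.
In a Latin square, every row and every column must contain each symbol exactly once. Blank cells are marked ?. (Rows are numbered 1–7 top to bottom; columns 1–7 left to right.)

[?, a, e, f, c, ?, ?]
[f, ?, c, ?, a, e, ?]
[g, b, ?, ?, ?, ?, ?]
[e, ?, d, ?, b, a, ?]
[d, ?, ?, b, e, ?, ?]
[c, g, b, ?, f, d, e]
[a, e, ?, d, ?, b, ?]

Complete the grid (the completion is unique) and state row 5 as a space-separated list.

Row 1, column 1: row 1 has {a, e, c, f} and column 1 has {g, a, d, e, c, f}, leaving only b.
Row 1, column 6: row 1 has {a, e, c, b, f} and column 6 has {a, d, e, b}, leaving only g.
Row 1, column 7: row 1 has {g, a, e, c, b, f} and column 7 has {e}, leaving only d.
Row 2, column 2: row 2 has {a, e, c, f} and column 2 has {g, a, e, b}, leaving only d.
Row 2, column 4: row 2 has {a, d, e, c, f} and column 4 has {d, b, f}, leaving only g.
Row 2, column 7: row 2 has {g, a, d, e, c, f} and column 7 has {d, e}, leaving only b.
Row 3, column 5: row 3 has {g, b} and column 5 has {a, e, c, b, f}, leaving only d.
Row 4, column 4: row 4 has {a, d, e, b} and column 4 has {g, d, b, f}, leaving only c.
Row 4, column 2: row 4 has {a, d, e, c, b} and column 2 has {g, a, d, e, b}, leaving only f.
Row 5, column 2: row 5 has {d, e, b} and column 2 has {g, a, d, e, b, f}, leaving only c.
Row 5, column 6: row 5 has {d, e, c, b} and column 6 has {g, a, d, e, b}, leaving only f.
Row 3, column 6: row 3 has {g, d, b} and column 6 has {g, a, d, e, b, f}, leaving only c.
Row 4, column 7: row 4 has {a, d, e, c, b, f} and column 7 has {d, e, b}, leaving only g.
Row 5, column 7: row 5 has {d, e, c, b, f} and column 7 has {g, d, e, b}, leaving only a.
Row 5, column 3: row 5 has {a, d, e, c, b, f} and column 3 has {d, e, c, b}, leaving only g.
So row 5 reads: d c g b e f a.

d c g b e f a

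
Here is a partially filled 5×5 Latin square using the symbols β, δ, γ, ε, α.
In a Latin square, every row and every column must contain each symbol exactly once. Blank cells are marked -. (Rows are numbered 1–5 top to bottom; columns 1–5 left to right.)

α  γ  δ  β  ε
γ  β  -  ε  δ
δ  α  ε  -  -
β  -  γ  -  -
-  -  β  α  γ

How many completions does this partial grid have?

1

Row 2, column 3: eliminating its row and column leaves {α}.
Row 3, column 4: eliminating its row and column leaves {γ}.
Row 3, column 5: eliminating its row and column leaves {β}.
Row 4, column 2: eliminating its row and column leaves {δ, ε}.
Row 4, column 4: eliminating its row and column leaves {δ}.
Row 4, column 5: eliminating its row and column leaves {α}.
Row 5, column 1: eliminating its row and column leaves {ε}.
Row 5, column 2: eliminating its row and column leaves {δ, ε}.
Only one assignment across all blanks avoids any row or column repeat, giving 1 completion.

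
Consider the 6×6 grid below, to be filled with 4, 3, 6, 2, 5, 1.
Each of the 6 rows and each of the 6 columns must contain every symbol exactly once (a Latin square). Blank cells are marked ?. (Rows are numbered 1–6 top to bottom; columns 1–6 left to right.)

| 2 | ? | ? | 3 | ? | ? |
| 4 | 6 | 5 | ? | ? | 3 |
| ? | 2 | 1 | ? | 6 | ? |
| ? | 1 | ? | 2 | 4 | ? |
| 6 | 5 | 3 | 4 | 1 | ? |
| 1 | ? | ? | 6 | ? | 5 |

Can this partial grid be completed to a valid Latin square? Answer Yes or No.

Row 1, column 2: row 1 has {3, 2} and column 2 has {6, 2, 5, 1}, so it must be 4.
Row 1, column 3: row 1 has {4, 3, 2} and column 3 has {3, 5, 1}, so it must be 6.
Now row 4, column 3: row 4 together with column 3 already contain {4, 3, 6, 2, 5, 1} — every symbol — so nothing can go there. The grid has no valid completion.

No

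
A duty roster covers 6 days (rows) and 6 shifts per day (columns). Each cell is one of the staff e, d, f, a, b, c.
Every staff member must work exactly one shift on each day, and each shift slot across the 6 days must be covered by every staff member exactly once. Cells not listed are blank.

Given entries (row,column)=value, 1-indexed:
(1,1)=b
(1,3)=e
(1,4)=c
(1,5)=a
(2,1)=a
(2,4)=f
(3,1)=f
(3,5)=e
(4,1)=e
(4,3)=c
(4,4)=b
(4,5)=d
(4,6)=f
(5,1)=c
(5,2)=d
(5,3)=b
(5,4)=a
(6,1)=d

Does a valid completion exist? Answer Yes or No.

No day or shift among the givens repeats a symbol, and propagating forced cells runs into no contradiction.
One valid completion exists (for instance, b f e c a d / a e d f c b / f b a d e c / e a c b d f / c d b a f e / d c f e b a).

Yes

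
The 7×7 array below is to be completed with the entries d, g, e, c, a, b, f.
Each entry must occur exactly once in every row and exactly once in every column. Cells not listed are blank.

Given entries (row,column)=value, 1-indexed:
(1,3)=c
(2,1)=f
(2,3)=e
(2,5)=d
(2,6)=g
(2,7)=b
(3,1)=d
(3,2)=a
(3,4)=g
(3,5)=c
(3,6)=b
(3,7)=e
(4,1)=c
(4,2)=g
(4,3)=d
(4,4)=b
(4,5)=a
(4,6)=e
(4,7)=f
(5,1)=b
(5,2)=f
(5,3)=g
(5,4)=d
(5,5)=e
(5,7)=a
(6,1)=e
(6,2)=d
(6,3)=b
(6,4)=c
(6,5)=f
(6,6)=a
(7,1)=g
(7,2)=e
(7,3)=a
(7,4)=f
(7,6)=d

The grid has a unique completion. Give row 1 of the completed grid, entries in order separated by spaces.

Row 1, column 1: row 1 has {c} and column 1 has {d, g, e, c, b, f}, leaving only a.
Row 1, column 2: row 1 has {c, a} and column 2 has {d, g, e, a, f}, leaving only b.
Row 1, column 4: row 1 has {c, a, b} and column 4 has {d, g, c, b, f}, leaving only e.
Row 1, column 5: row 1 has {e, c, a, b} and column 5 has {d, e, c, a, f}, leaving only g.
Row 1, column 6: row 1 has {g, e, c, a, b} and column 6 has {d, g, e, a, b}, leaving only f.
Row 1, column 7: row 1 has {g, e, c, a, b, f} and column 7 has {e, a, b, f}, leaving only d.
So row 1 reads: a b c e g f d.

a b c e g f d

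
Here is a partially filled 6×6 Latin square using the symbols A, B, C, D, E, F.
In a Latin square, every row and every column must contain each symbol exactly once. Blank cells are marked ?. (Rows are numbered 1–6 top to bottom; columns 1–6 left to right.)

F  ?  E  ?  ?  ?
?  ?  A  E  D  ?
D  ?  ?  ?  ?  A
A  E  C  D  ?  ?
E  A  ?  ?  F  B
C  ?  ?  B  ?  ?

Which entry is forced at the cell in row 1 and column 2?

B

Row 2, column 1: row 2 has {A, D, E} and column 1 has {A, C, D, E, F}, leaving only B.
Row 4, column 5: row 4 has {A, C, D, E} and column 5 has {D, F}, leaving only B.
Row 4, column 6: row 4 has {A, B, C, D, E} and column 6 has {A, B}, leaving only F.
Row 2, column 6: row 2 has {A, B, D, E} and column 6 has {A, B, F}, leaving only C.
Row 1, column 6: row 1 has {E, F} and column 6 has {A, B, C, F}, leaving only D.
Row 2, column 2: row 2 has {A, B, C, D, E} and column 2 has {A, E}, leaving only F.
Row 5, column 3: row 5 has {A, B, E, F} and column 3 has {A, C, E}, leaving only D.
Row 5, column 4: row 5 has {A, B, D, E, F} and column 4 has {B, D, E}, leaving only C.
Row 1, column 4: row 1 has {D, E, F} and column 4 has {B, C, D, E}, leaving only A.
Row 1, column 5: row 1 has {A, D, E, F} and column 5 has {B, D, F}, leaving only C.
Row 1 already has {A, C, D, E, F} and column 2 already has {A, E, F}, so row 1, column 2 must be B.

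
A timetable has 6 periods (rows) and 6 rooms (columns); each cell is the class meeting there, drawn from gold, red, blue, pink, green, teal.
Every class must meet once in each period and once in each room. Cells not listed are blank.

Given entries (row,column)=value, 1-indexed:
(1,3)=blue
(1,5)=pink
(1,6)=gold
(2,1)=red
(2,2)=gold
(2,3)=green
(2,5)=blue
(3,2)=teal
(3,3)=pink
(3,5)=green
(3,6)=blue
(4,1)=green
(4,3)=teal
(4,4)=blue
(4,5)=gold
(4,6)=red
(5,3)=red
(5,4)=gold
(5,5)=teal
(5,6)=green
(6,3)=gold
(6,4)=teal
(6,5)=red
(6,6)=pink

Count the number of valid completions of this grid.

Period 1, room 1: eliminating its period and room leaves {teal}.
Period 1, room 2: eliminating its period and room leaves {red, green}.
Period 1, room 4: eliminating its period and room leaves {red, green}.
Period 2, room 4: eliminating its period and room leaves {pink}.
Period 2, room 6: eliminating its period and room leaves {teal}.
Period 3, room 1: eliminating its period and room leaves {gold}.
Period 3, room 4: eliminating its period and room leaves {red}.
Period 4, room 2: eliminating its period and room leaves {pink}.
Period 5, room 1: eliminating its period and room leaves {blue, pink}.
Period 5, room 2: eliminating its period and room leaves {blue, pink}.
Period 6, room 1: eliminating its period and room leaves {blue}.
Period 6, room 2: eliminating its period and room leaves {blue, green}.
Only one assignment across all blanks avoids any period or room repeat, giving 1 completion.

1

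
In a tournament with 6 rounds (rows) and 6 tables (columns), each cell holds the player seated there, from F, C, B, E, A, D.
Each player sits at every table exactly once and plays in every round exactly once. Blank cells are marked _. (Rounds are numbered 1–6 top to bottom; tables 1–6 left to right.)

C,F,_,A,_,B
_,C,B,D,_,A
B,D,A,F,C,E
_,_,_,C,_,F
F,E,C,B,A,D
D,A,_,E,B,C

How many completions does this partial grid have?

Round 1, table 3: eliminating its round and table leaves {E, D}.
Round 1, table 5: eliminating its round and table leaves {E, D}.
Round 2, table 1: eliminating its round and table leaves {E}.
Round 2, table 5: eliminating its round and table leaves {F, E}.
Round 4, table 1: eliminating its round and table leaves {E, A}.
Round 4, table 2: eliminating its round and table leaves {B}.
Round 4, table 3: eliminating its round and table leaves {E, D}.
Round 4, table 5: eliminating its round and table leaves {E, D}.
Round 6, table 3: eliminating its round and table leaves {F}.
Enumerating the assignments across these blanks that avoid any round or table repeat gives 2 completions.

2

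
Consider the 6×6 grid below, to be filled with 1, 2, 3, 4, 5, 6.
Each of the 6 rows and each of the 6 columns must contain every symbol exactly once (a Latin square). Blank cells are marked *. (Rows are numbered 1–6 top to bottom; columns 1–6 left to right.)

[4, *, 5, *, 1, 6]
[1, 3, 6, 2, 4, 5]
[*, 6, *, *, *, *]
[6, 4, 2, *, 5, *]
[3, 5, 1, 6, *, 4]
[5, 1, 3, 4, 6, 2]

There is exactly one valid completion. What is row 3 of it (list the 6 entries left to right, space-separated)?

Row 3, column 1: row 3 has {6} and column 1 has {1, 3, 4, 5, 6}, leaving only 2.
Row 3, column 3: row 3 has {2, 6} and column 3 has {1, 2, 3, 5, 6}, leaving only 4.
Row 3, column 5: row 3 has {2, 4, 6} and column 5 has {1, 4, 5, 6}, leaving only 3.
Row 3, column 6: row 3 has {2, 3, 4, 6} and column 6 has {2, 4, 5, 6}, leaving only 1.
Row 3, column 4: row 3 has {1, 2, 3, 4, 6} and column 4 has {2, 4, 6}, leaving only 5.
So row 3 reads: 2 6 4 5 3 1.

2 6 4 5 3 1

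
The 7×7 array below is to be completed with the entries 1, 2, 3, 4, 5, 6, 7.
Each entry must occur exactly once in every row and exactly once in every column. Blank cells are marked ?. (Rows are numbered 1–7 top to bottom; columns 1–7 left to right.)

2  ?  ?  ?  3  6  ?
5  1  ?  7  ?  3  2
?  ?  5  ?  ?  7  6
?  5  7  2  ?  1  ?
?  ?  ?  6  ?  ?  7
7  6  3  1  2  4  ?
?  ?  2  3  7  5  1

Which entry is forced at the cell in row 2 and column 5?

Row 3, column 4: row 3 has {5, 6, 7} and column 4 has {1, 2, 3, 6, 7}, leaving only 4.
Row 1, column 4: row 1 has {2, 3, 6} and column 4 has {1, 2, 3, 4, 6, 7}, leaving only 5.
Row 1, column 7: row 1 has {2, 3, 5, 6} and column 7 has {1, 2, 6, 7}, leaving only 4.
Row 1, column 2: row 1 has {2, 3, 4, 5, 6} and column 2 has {1, 5, 6}, leaving only 7.
Row 1, column 3: row 1 has {2, 3, 4, 5, 6, 7} and column 3 has {2, 3, 5, 7}, leaving only 1.
Row 3, column 5: row 3 has {4, 5, 6, 7} and column 5 has {2, 3, 7}, leaving only 1.
Row 3, column 1: row 3 has {1, 4, 5, 6, 7} and column 1 has {2, 5, 7}, leaving only 3.
Row 3, column 2: row 3 has {1, 3, 4, 5, 6, 7} and column 2 has {1, 5, 6, 7}, leaving only 2.
Row 4, column 7: row 4 has {1, 2, 5, 7} and column 7 has {1, 2, 4, 6, 7}, leaving only 3.
Row 5, column 3: row 5 has {6, 7} and column 3 has {1, 2, 3, 5, 7}, leaving only 4.
Row 2, column 3: row 2 has {1, 2, 3, 5, 7} and column 3 has {1, 2, 3, 4, 5, 7}, leaving only 6.
Row 2 already has {1, 2, 3, 5, 6, 7} and column 5 already has {1, 2, 3, 7}, so row 2, column 5 must be 4.

4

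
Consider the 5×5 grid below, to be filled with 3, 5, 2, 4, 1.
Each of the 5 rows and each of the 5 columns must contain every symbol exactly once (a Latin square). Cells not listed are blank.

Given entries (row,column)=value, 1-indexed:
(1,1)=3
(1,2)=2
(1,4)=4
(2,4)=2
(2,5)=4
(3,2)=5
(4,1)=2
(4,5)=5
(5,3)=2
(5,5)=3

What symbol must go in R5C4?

5

Row 1, column 5: row 1 has {3, 2, 4} and column 5 has {3, 5, 4}, leaving only 1.
Row 1, column 3: row 1 has {3, 2, 4, 1} and column 3 has {2}, leaving only 5.
Row 3, column 5: row 3 has {5} and column 5 has {3, 5, 4, 1}, leaving only 2.
Row 5, column 4 is narrowed to {5, 1}.
If it were 1, then row 4, column 4 would be left with no valid symbol.
So row 5, column 4 must be 5.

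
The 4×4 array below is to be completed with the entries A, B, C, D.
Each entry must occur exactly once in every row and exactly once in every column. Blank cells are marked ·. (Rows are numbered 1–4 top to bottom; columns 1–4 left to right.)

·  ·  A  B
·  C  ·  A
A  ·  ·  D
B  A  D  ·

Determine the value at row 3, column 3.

C

Row 1, column 2: row 1 has {A, B} and column 2 has {A, C}, leaving only D.
Row 1, column 1: row 1 has {A, B, D} and column 1 has {A, B}, leaving only C.
Row 2, column 1: row 2 has {A, C} and column 1 has {A, B, C}, leaving only D.
Row 2, column 3: row 2 has {A, C, D} and column 3 has {A, D}, leaving only B.
Row 3 already has {A, D} and column 3 already has {A, B, D}, so row 3, column 3 must be C.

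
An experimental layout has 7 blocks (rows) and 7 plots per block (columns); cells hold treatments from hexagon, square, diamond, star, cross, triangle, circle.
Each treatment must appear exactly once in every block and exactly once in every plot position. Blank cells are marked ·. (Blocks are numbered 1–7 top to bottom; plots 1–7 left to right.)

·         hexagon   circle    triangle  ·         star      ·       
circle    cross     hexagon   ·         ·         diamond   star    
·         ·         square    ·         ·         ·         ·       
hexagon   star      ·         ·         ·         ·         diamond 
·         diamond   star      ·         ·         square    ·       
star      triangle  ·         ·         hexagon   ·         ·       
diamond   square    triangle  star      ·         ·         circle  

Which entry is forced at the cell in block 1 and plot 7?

cross

Block 2, plot 4: block 2 has {hexagon, diamond, star, cross, circle} and plot 4 has {star, triangle}, leaving only square.
Block 2, plot 5: block 2 has {hexagon, square, diamond, star, cross, circle} and plot 5 has {hexagon}, leaving only triangle.
Block 3, plot 2: block 3 has {square} and plot 2 has {hexagon, square, diamond, star, cross, triangle}, leaving only circle.
Block 4, plot 3: block 4 has {hexagon, diamond, star} and plot 3 has {hexagon, square, star, triangle, circle}, leaving only cross.
Block 4, plot 4: block 4 has {hexagon, diamond, star, cross} and plot 4 has {square, star, triangle}, leaving only circle.
Block 4, plot 5: block 4 has {hexagon, diamond, star, cross, circle} and plot 5 has {hexagon, triangle}, leaving only square.
Block 4, plot 6: block 4 has {hexagon, square, diamond, star, cross, circle} and plot 6 has {square, diamond, star}, leaving only triangle.
Block 6, plot 3: block 6 has {hexagon, star, triangle} and plot 3 has {hexagon, square, star, cross, triangle, circle}, leaving only diamond.
Block 6, plot 4: block 6 has {hexagon, diamond, star, triangle} and plot 4 has {square, star, triangle, circle}, leaving only cross.
Block 5, plot 4: block 5 has {square, diamond, star} and plot 4 has {square, star, cross, triangle, circle}, leaving only hexagon.
Block 3, plot 4: block 3 has {square, circle} and plot 4 has {hexagon, square, star, cross, triangle, circle}, leaving only diamond.
Block 6, plot 6: block 6 has {hexagon, diamond, star, cross, triangle} and plot 6 has {square, diamond, star, triangle}, leaving only circle.
Block 6, plot 7: block 6 has {hexagon, diamond, star, cross, triangle, circle} and plot 7 has {diamond, star, circle}, leaving only square.
Block 1 already has {hexagon, star, triangle, circle} and plot 7 already has {square, diamond, star, circle}, so block 1, plot 7 must be cross.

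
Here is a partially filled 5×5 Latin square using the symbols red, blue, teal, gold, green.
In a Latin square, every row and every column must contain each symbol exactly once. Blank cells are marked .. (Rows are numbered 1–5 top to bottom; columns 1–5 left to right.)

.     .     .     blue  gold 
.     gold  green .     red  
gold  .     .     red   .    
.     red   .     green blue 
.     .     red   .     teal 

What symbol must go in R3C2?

teal

Row 1, column 3: row 1 has {blue, gold} and column 3 has {red, green}, leaving only teal.
Row 1, column 2: row 1 has {blue, teal, gold} and column 2 has {red, gold}, leaving only green.
Row 1, column 1: row 1 has {blue, teal, gold, green} and column 1 has {gold}, leaving only red.
Row 2, column 4: row 2 has {red, gold, green} and column 4 has {red, blue, green}, leaving only teal.
Row 2, column 1: row 2 has {red, teal, gold, green} and column 1 has {red, gold}, leaving only blue.
Row 3, column 3: row 3 has {red, gold} and column 3 has {red, teal, green}, leaving only blue.
Row 3 already has {red, blue, gold} and column 2 already has {red, gold, green}, so row 3, column 2 must be teal.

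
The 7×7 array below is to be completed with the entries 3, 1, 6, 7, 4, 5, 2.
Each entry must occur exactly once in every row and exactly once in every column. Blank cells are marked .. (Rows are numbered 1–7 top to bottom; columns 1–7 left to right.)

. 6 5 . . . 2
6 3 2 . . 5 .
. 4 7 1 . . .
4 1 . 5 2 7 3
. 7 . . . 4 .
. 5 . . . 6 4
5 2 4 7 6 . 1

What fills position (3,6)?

2

Row 2, column 4: row 2 has {3, 6, 5, 2} and column 4 has {1, 7, 5}, leaving only 4.
Row 1, column 4: row 1 has {6, 5, 2} and column 4 has {1, 7, 4, 5}, leaving only 3.
Row 1, column 6: row 1 has {3, 6, 5, 2} and column 6 has {6, 7, 4, 5}, leaving only 1.
Row 1, column 1: row 1 has {3, 1, 6, 5, 2} and column 1 has {6, 4, 5}, leaving only 7.
Row 1, column 5: row 1 has {3, 1, 6, 7, 5, 2} and column 5 has {6, 2}, leaving only 4.
Row 2, column 7: row 2 has {3, 6, 4, 5, 2} and column 7 has {3, 1, 4, 2}, leaving only 7.
Row 2, column 5: row 2 has {3, 6, 7, 4, 5, 2} and column 5 has {6, 4, 2}, leaving only 1.
Row 4, column 3: row 4 has {3, 1, 7, 4, 5, 2} and column 3 has {7, 4, 5, 2}, leaving only 6.
Row 6, column 4: row 6 has {6, 4, 5} and column 4 has {3, 1, 7, 4, 5}, leaving only 2.
Row 5, column 4: row 5 has {7, 4} and column 4 has {3, 1, 7, 4, 5, 2}, leaving only 6.
Row 5, column 7: row 5 has {6, 7, 4} and column 7 has {3, 1, 7, 4, 2}, leaving only 5.
Row 3, column 7: row 3 has {1, 7, 4} and column 7 has {3, 1, 7, 4, 5, 2}, leaving only 6.
Row 5, column 5: row 5 has {6, 7, 4, 5} and column 5 has {1, 6, 4, 2}, leaving only 3.
Row 3, column 5: row 3 has {1, 6, 7, 4} and column 5 has {3, 1, 6, 4, 2}, leaving only 5.
Row 5, column 3: row 5 has {3, 6, 7, 4, 5} and column 3 has {6, 7, 4, 5, 2}, leaving only 1.
Row 5, column 1: row 5 has {3, 1, 6, 7, 4, 5} and column 1 has {6, 7, 4, 5}, leaving only 2.
Row 3, column 1: row 3 has {1, 6, 7, 4, 5} and column 1 has {6, 7, 4, 5, 2}, leaving only 3.
Row 3 already has {3, 1, 6, 7, 4, 5} and column 6 already has {1, 6, 7, 4, 5}, so row 3, column 6 must be 2.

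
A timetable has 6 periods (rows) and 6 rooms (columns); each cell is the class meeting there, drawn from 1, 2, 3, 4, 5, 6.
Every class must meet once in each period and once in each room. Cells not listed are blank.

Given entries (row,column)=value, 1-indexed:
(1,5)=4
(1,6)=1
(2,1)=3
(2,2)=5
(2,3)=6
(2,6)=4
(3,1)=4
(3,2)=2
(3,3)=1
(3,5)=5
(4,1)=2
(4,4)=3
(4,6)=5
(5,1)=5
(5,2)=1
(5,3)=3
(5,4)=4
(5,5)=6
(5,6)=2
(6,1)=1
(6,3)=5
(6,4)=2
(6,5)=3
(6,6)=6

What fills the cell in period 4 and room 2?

Period 1, room 1: period 1 has {1, 4} and room 1 has {1, 2, 3, 4, 5}, leaving only 6.
Period 1, room 2: period 1 has {1, 4, 6} and room 2 has {1, 2, 5}, leaving only 3.
Period 1, room 3: period 1 has {1, 3, 4, 6} and room 3 has {1, 3, 5, 6}, leaving only 2.
Period 1, room 4: period 1 has {1, 2, 3, 4, 6} and room 4 has {2, 3, 4}, leaving only 5.
Period 2, room 4: period 2 has {3, 4, 5, 6} and room 4 has {2, 3, 4, 5}, leaving only 1.
Period 2, room 5: period 2 has {1, 3, 4, 5, 6} and room 5 has {3, 4, 5, 6}, leaving only 2.
Period 3, room 4: period 3 has {1, 2, 4, 5} and room 4 has {1, 2, 3, 4, 5}, leaving only 6.
Period 3, room 6: period 3 has {1, 2, 4, 5, 6} and room 6 has {1, 2, 4, 5, 6}, leaving only 3.
Period 4, room 3: period 4 has {2, 3, 5} and room 3 has {1, 2, 3, 5, 6}, leaving only 4.
Period 4 already has {2, 3, 4, 5} and room 2 already has {1, 2, 3, 5}, so period 4, room 2 must be 6.

6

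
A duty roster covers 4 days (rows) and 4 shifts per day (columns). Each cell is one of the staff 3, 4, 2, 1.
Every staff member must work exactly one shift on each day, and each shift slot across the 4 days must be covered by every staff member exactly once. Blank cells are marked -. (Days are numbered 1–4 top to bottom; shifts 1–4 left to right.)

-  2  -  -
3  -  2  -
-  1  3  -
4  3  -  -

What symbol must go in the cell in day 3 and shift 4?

Day 1, shift 1: day 1 has {2} and shift 1 has {3, 4}, leaving only 1.
Day 1, shift 3: day 1 has {2, 1} and shift 3 has {3, 2}, leaving only 4.
Day 1, shift 4: day 1 has {4, 2, 1} and shift 4 has {}, leaving only 3.
Day 2, shift 2: day 2 has {3, 2} and shift 2 has {3, 2, 1}, leaving only 4.
Day 2, shift 4: day 2 has {3, 4, 2} and shift 4 has {3}, leaving only 1.
Day 3, shift 1: day 3 has {3, 1} and shift 1 has {3, 4, 1}, leaving only 2.
Day 3 already has {3, 2, 1} and shift 4 already has {3, 1}, so day 3, shift 4 must be 4.

4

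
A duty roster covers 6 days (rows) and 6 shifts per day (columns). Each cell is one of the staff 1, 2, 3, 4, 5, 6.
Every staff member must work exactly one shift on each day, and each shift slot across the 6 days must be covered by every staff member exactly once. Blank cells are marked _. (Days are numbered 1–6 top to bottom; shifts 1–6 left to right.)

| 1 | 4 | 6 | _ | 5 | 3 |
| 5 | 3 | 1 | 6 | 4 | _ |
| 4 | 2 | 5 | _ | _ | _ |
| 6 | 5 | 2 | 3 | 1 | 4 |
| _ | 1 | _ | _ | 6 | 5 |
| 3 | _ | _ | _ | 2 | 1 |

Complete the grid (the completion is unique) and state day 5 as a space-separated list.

Day 5, shift 1: day 5 has {1, 5, 6} and shift 1 has {1, 3, 4, 5, 6}, leaving only 2.
Day 5, shift 4: day 5 has {1, 2, 5, 6} and shift 4 has {3, 6}, leaving only 4.
Day 5, shift 3: day 5 has {1, 2, 4, 5, 6} and shift 3 has {1, 2, 5, 6}, leaving only 3.
So day 5 reads: 2 1 3 4 6 5.

2 1 3 4 6 5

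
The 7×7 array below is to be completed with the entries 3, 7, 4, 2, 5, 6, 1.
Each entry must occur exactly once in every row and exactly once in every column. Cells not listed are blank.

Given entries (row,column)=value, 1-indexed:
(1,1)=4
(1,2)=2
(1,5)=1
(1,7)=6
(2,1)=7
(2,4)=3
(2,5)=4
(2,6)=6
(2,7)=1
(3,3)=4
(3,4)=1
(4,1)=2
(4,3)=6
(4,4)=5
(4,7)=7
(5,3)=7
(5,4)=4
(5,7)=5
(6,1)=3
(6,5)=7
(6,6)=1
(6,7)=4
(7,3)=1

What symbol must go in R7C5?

Row 1, column 4: row 1 has {4, 2, 6, 1} and column 4 has {3, 4, 5, 1}, leaving only 7.
Row 2, column 2: row 2 has {3, 7, 4, 6, 1} and column 2 has {2}, leaving only 5.
Row 2, column 3: row 2 has {3, 7, 4, 5, 6, 1} and column 3 has {7, 4, 6, 1}, leaving only 2.
Row 4, column 5: row 4 has {7, 2, 5, 6} and column 5 has {7, 4, 1}, leaving only 3.
Row 4, column 6: row 4 has {3, 7, 2, 5, 6} and column 6 has {6, 1}, leaving only 4.
Row 4, column 2: row 4 has {3, 7, 4, 2, 5, 6} and column 2 has {2, 5}, leaving only 1.
Row 6, column 2: row 6 has {3, 7, 4, 1} and column 2 has {2, 5, 1}, leaving only 6.
Row 5, column 2: row 5 has {7, 4, 5} and column 2 has {2, 5, 6, 1}, leaving only 3.
Row 3, column 2: row 3 has {4, 1} and column 2 has {3, 2, 5, 6, 1}, leaving only 7.
Row 5, column 6: row 5 has {3, 7, 4, 5} and column 6 has {4, 6, 1}, leaving only 2.
Row 5, column 5: row 5 has {3, 7, 4, 2, 5} and column 5 has {3, 7, 4, 1}, leaving only 6.
Row 5, column 1: row 5 has {3, 7, 4, 2, 5, 6} and column 1 has {3, 7, 4, 2}, leaving only 1.
Row 6, column 3: row 6 has {3, 7, 4, 6, 1} and column 3 has {7, 4, 2, 6, 1}, leaving only 5.
Row 1, column 3: row 1 has {7, 4, 2, 6, 1} and column 3 has {7, 4, 2, 5, 6, 1}, leaving only 3.
Row 1, column 6: row 1 has {3, 7, 4, 2, 6, 1} and column 6 has {4, 2, 6, 1}, leaving only 5.
Row 3, column 6: row 3 has {7, 4, 1} and column 6 has {4, 2, 5, 6, 1}, leaving only 3.
Row 3, column 7: row 3 has {3, 7, 4, 1} and column 7 has {7, 4, 5, 6, 1}, leaving only 2.
Row 3, column 5: row 3 has {3, 7, 4, 2, 1} and column 5 has {3, 7, 4, 6, 1}, leaving only 5.
Row 7 already has {1} and column 5 already has {3, 7, 4, 5, 6, 1}, so row 7, column 5 must be 2.

2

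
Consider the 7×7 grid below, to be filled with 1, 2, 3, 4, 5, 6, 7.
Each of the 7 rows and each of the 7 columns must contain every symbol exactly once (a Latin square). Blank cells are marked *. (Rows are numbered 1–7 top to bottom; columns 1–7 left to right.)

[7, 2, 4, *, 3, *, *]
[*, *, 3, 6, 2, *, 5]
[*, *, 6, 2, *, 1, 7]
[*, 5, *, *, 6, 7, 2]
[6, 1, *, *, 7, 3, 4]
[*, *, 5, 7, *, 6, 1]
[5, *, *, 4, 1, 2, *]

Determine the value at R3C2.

Row 1, column 6: row 1 has {2, 3, 4, 7} and column 6 has {1, 2, 3, 6, 7}, leaving only 5.
Row 1, column 4: row 1 has {2, 3, 4, 5, 7} and column 4 has {2, 4, 6, 7}, leaving only 1.
Row 1, column 7: row 1 has {1, 2, 3, 4, 5, 7} and column 7 has {1, 2, 4, 5, 7}, leaving only 6.
Row 2, column 6: row 2 has {2, 3, 5, 6} and column 6 has {1, 2, 3, 5, 6, 7}, leaving only 4.
Row 2, column 1: row 2 has {2, 3, 4, 5, 6} and column 1 has {5, 6, 7}, leaving only 1.
Row 2, column 2: row 2 has {1, 2, 3, 4, 5, 6} and column 2 has {1, 2, 5}, leaving only 7.
Row 4, column 3: row 4 has {2, 5, 6, 7} and column 3 has {3, 4, 5, 6}, leaving only 1.
Row 4, column 4: row 4 has {1, 2, 5, 6, 7} and column 4 has {1, 2, 4, 6, 7}, leaving only 3.
Row 4, column 1: row 4 has {1, 2, 3, 5, 6, 7} and column 1 has {1, 5, 6, 7}, leaving only 4.
Row 3, column 1: row 3 has {1, 2, 6, 7} and column 1 has {1, 4, 5, 6, 7}, leaving only 3.
Row 3 already has {1, 2, 3, 6, 7} and column 2 already has {1, 2, 5, 7}, so row 3, column 2 must be 4.

4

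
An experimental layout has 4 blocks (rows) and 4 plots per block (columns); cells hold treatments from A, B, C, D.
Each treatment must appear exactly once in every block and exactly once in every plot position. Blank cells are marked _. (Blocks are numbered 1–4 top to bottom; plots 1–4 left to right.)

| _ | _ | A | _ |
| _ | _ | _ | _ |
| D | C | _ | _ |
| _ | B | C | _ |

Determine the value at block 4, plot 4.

Block 1, plot 2: block 1 has {A} and plot 2 has {B, C}, leaving only D.
Block 2, plot 2: block 2 has {} and plot 2 has {B, C, D}, leaving only A.
Block 3, plot 3: block 3 has {C, D} and plot 3 has {A, C}, leaving only B.
Block 2, plot 3: block 2 has {A} and plot 3 has {A, B, C}, leaving only D.
Block 3, plot 4: block 3 has {B, C, D} and plot 4 has {}, leaving only A.
Block 4 already has {B, C} and plot 4 already has {A}, so block 4, plot 4 must be D.

D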